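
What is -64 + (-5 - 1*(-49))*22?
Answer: 904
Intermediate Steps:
-64 + (-5 - 1*(-49))*22 = -64 + (-5 + 49)*22 = -64 + 44*22 = -64 + 968 = 904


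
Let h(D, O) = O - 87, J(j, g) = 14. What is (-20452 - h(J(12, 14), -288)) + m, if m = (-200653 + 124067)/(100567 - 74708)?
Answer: -519247729/25859 ≈ -20080.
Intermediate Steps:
h(D, O) = -87 + O
m = -76586/25859 ≈ -2.9617
(-20452 - h(J(12, 14), -288)) + m = (-20452 - (-87 - 288)) - 76586/25859 = (-20452 - 1*(-375)) - 76586/25859 = (-20452 + 375) - 76586/25859 = -20077 - 76586/25859 = -519247729/25859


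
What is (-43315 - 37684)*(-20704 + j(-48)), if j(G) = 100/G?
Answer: 20126064527/12 ≈ 1.6772e+9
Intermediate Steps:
(-43315 - 37684)*(-20704 + j(-48)) = (-43315 - 37684)*(-20704 + 100/(-48)) = -80999*(-20704 + 100*(-1/48)) = -80999*(-20704 - 25/12) = -80999*(-248473/12) = 20126064527/12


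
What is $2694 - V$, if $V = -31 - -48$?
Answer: $2677$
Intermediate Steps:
$V = 17$ ($V = -31 + 48 = 17$)
$2694 - V = 2694 - 17 = 2677$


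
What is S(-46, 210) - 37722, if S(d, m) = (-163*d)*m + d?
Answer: 1536812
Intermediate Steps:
S(d, m) = d - 163*d*m (S(d, m) = -163*d*m + d = d - 163*d*m)
S(-46, 210) - 37722 = -46*(1 - 163*210) - 37722 = -46*(1 - 34230) - 37722 = -46*(-34229) - 37722 = 1574534 - 37722 = 1536812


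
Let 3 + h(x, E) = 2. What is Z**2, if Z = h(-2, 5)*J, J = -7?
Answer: 49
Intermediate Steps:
h(x, E) = -1 (h(x, E) = -3 + 2 = -1)
Z = 7 (Z = -1*(-7) = 7)
Z**2 = 7**2 = 49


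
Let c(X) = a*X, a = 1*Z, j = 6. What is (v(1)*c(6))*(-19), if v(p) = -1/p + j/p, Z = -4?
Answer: 2280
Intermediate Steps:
a = -4 (a = 1*(-4) = -4)
v(p) = 5/p (v(p) = -1/p + 6/p = 5/p)
c(X) = -4*X
(v(1)*c(6))*(-19) = ((5/1)*(-4*6))*(-19) = ((5*1)*(-24))*(-19) = (5*(-24))*(-19) = -120*(-19) = 2280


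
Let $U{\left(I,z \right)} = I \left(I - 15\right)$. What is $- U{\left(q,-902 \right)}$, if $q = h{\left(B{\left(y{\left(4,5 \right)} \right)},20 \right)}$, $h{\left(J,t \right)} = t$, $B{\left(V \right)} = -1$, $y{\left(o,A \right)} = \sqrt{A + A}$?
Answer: $-100$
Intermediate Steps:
$y{\left(o,A \right)} = \sqrt{2} \sqrt{A}$ ($y{\left(o,A \right)} = \sqrt{2 A} = \sqrt{2} \sqrt{A}$)
$q = 20$
$U{\left(I,z \right)} = I \left(-15 + I\right)$
$- U{\left(q,-902 \right)} = - 20 \left(-15 + 20\right) = - 20 \cdot 5 = \left(-1\right) 100 = -100$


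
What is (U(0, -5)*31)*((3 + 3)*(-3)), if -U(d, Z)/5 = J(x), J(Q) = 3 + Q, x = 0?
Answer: 8370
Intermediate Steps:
U(d, Z) = -15 (U(d, Z) = -5*(3 + 0) = -5*3 = -15)
(U(0, -5)*31)*((3 + 3)*(-3)) = (-15*31)*((3 + 3)*(-3)) = -2790*(-3) = -465*(-18) = 8370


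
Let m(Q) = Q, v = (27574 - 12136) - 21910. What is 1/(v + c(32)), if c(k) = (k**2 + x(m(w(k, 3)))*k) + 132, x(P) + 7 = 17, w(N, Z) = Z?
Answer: -1/4996 ≈ -0.00020016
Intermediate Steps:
v = -6472 (v = 15438 - 21910 = -6472)
x(P) = 10 (x(P) = -7 + 17 = 10)
c(k) = 132 + k**2 + 10*k (c(k) = (k**2 + 10*k) + 132 = 132 + k**2 + 10*k)
1/(v + c(32)) = 1/(-6472 + (132 + 32**2 + 10*32)) = 1/(-6472 + (132 + 1024 + 320)) = 1/(-6472 + 1476) = 1/(-4996) = -1/4996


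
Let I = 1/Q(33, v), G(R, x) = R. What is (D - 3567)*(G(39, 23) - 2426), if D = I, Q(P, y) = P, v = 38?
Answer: 25543070/3 ≈ 8.5144e+6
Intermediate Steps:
I = 1/33 ≈ 0.030303
D = 1/33 ≈ 0.030303
(D - 3567)*(G(39, 23) - 2426) = (1/33 - 3567)*(39 - 2426) = -117710/33*(-2387) = 25543070/3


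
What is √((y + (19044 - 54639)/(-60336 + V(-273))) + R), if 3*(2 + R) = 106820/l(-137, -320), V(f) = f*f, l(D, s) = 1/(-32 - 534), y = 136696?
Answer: I*√448020598993221/4731 ≈ 4474.0*I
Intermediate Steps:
l(D, s) = -1/566 (l(D, s) = 1/(-566) = -1/566)
V(f) = f²
R = -60460126/3 (R = -2 + (106820/(-1/566))/3 = -2 + (106820*(-566))/3 = -2 + (⅓)*(-60460120) = -2 - 60460120/3 = -60460126/3 ≈ -2.0153e+7)
√((y + (19044 - 54639)/(-60336 + V(-273))) + R) = √((136696 + (19044 - 54639)/(-60336 + (-273)²)) - 60460126/3) = √((136696 - 35595/(-60336 + 74529)) - 60460126/3) = √((136696 - 35595/14193) - 60460126/3) = √((136696 - 35595*1/14193) - 60460126/3) = √((136696 - 3955/1577) - 60460126/3) = √(215565637/1577 - 60460126/3) = √(-94698921791/4731) = I*√448020598993221/4731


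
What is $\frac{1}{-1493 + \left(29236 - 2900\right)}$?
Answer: $\frac{1}{24843} \approx 4.0253 \cdot 10^{-5}$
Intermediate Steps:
$\frac{1}{-1493 + \left(29236 - 2900\right)} = \frac{1}{-1493 + 26336} = \frac{1}{24843}$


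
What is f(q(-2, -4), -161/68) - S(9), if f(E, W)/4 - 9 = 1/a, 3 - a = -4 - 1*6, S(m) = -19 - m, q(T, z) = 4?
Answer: 836/13 ≈ 64.308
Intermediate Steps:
a = 13 (a = 3 - (-4 - 1*6) = 3 - (-4 - 6) = 3 - 1*(-10) = 3 + 10 = 13)
f(E, W) = 472/13 (f(E, W) = 36 + 4/13 = 472/13)
f(q(-2, -4), -161/68) - S(9) = 472/13 - (-19 - 1*9) = 472/13 - (-19 - 9) = 472/13 - 1*(-28) = 472/13 + 28 = 836/13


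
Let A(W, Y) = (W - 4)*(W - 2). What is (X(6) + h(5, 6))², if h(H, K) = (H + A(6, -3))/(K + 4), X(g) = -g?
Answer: 2209/100 ≈ 22.090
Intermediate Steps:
A(W, Y) = (-4 + W)*(-2 + W)
h(H, K) = (8 + H)/(4 + K) (h(H, K) = (H + (8 + 6² - 6*6))/(K + 4) = (H + (8 + 36 - 36))/(4 + K) = (H + 8)/(4 + K) = (8 + H)/(4 + K))
(X(6) + h(5, 6))² = (-1*6 + (8 + 5)/(4 + 6))² = (-6 + 13/10)² = (-47/10)² = 2209/100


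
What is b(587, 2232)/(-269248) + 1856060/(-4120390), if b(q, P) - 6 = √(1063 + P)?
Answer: -24988258261/55470338336 - √3295/269248 ≈ -0.45069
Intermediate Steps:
b(q, P) = 6 + √(1063 + P)
b(587, 2232)/(-269248) + 1856060/(-4120390) = (6 + √(1063 + 2232))/(-269248) + 1856060/(-4120390) = (6 + √3295)*(-1/269248) + 1856060*(-1/4120390) = (-3/134624 - √3295/269248) - 185606/412039 = -24988258261/55470338336 - √3295/269248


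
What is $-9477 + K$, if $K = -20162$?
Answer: $-29639$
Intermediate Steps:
$-9477 + K = -9477 - 20162 = -29639$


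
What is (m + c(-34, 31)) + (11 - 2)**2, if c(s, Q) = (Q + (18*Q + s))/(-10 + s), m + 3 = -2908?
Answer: -125075/44 ≈ -2842.6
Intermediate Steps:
m = -2911 (m = -3 - 2908 = -2911)
c(s, Q) = (s + 19*Q)/(-10 + s) (c(s, Q) = (Q + (s + 18*Q))/(-10 + s) = (s + 19*Q)/(-10 + s))
(m + c(-34, 31)) + (11 - 2)**2 = (-2911 + (-34 + 19*31)/(-10 - 34)) + (11 - 2)**2 = (-2911 + (-34 + 589)/(-44)) + 9**2 = (-2911 - 1/44*555) + 81 = (-2911 - 555/44) + 81 = -128639/44 + 81 = -125075/44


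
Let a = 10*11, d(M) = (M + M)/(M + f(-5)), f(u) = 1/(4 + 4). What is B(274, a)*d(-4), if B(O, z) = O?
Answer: 17536/31 ≈ 565.68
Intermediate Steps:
f(u) = ⅛ (f(u) = 1/8 = ⅛)
d(M) = 2*M/(⅛ + M) (d(M) = (M + M)/(M + ⅛) = (2*M)/(⅛ + M) = 2*M/(⅛ + M))
a = 110
B(274, a)*d(-4) = 274*(16*(-4)/(1 + 8*(-4))) = 274*(16*(-4)/(1 - 32)) = 274*(16*(-4)/(-31)) = 274*(16*(-4)*(-1/31)) = 274*(64/31) = 17536/31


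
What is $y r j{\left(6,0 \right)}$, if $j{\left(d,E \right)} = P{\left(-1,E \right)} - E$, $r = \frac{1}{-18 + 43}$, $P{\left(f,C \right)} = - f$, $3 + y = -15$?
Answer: $- \frac{18}{25} \approx -0.72$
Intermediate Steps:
$y = -18$ ($y = -3 - 15 = -18$)
$r = \frac{1}{25} \approx 0.04$
$j{\left(d,E \right)} = 1 - E$ ($j{\left(d,E \right)} = \left(-1\right) \left(-1\right) - E = 1 - E$)
$y r j{\left(6,0 \right)} = \left(-18\right) \frac{1}{25} \left(1 - 0\right) = - \frac{18 \left(1 + 0\right)}{25} = \left(- \frac{18}{25}\right) 1 = - \frac{18}{25}$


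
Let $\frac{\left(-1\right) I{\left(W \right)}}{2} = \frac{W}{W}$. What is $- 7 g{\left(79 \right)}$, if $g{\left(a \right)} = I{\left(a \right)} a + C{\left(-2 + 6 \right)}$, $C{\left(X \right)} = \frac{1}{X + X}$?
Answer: $\frac{8841}{8} \approx 1105.1$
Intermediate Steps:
$C{\left(X \right)} = \frac{1}{2 X}$
$I{\left(W \right)} = -2$ ($I{\left(W \right)} = - 2 \frac{W}{W} = \left(-2\right) 1 = -2$)
$g{\left(a \right)} = \frac{1}{8} - 2 a$ ($g{\left(a \right)} = - 2 a + \frac{1}{2 \left(-2 + 6\right)} = - 2 a + \frac{1}{2 \cdot 4} = - 2 a + \frac{1}{2} \cdot \frac{1}{4} = - 2 a + \frac{1}{8} = \frac{1}{8} - 2 a$)
$- 7 g{\left(79 \right)} = - 7 \left(\frac{1}{8} - 158\right) = \left(-7\right) \left(- \frac{1263}{8}\right) = \frac{8841}{8}$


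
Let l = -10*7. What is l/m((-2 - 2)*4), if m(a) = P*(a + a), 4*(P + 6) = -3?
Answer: -35/108 ≈ -0.32407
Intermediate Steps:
P = -27/4 (P = -6 + (1/4)*(-3) = -6 - 3/4 = -27/4 ≈ -6.7500)
l = -70
m(a) = -27*a/2 (m(a) = -27*(a + a)/4 = -27*a/2)
l/m((-2 - 2)*4) = -70*(-1/(54*(-2 - 2))) = -70/((-(-54)*4)) = -70/((-27/2*(-16))) = -70/216 = -70*1/216 = -35/108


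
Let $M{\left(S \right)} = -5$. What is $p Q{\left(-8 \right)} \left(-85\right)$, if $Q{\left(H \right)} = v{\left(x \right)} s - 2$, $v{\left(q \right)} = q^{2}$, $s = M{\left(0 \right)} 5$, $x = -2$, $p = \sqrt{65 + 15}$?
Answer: $34680 \sqrt{5} \approx 77547.0$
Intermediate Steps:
$p = 4 \sqrt{5}$ ($p = \sqrt{80} = 4 \sqrt{5} \approx 8.9443$)
$s = -25$ ($s = \left(-5\right) 5 = -25$)
$Q{\left(H \right)} = -102$ ($Q{\left(H \right)} = \left(-2\right)^{2} \left(-25\right) - 2 = 4 \left(-25\right) - 2 = -100 - 2 = -102$)
$p Q{\left(-8 \right)} \left(-85\right) = 4 \sqrt{5} \left(-102\right) \left(-85\right) = - 408 \sqrt{5} \left(-85\right) = 34680 \sqrt{5}$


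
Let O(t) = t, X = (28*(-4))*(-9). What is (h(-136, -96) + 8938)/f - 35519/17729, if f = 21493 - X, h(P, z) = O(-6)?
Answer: -569251287/363178565 ≈ -1.5674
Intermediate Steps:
X = 1008 (X = -112*(-9) = 1008)
h(P, z) = -6
f = 20485 (f = 21493 - 1*1008 = 21493 - 1008 = 20485)
(h(-136, -96) + 8938)/f - 35519/17729 = (-6 + 8938)/20485 - 35519/17729 = 8932*(1/20485) - 35519*1/17729 = 8932/20485 - 35519/17729 = -569251287/363178565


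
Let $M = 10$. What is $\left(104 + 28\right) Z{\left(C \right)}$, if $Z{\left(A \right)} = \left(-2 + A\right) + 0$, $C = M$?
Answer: $1056$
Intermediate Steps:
$C = 10$
$Z{\left(A \right)} = -2 + A$
$\left(104 + 28\right) Z{\left(C \right)} = \left(104 + 28\right) \left(-2 + 10\right) = 132 \cdot 8 = 1056$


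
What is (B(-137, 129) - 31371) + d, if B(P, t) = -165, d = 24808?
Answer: -6728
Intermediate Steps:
(B(-137, 129) - 31371) + d = (-165 - 31371) + 24808 = -31536 + 24808 = -6728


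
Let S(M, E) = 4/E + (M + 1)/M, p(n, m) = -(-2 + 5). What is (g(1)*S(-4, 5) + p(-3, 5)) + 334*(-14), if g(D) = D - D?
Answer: -4679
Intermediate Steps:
p(n, m) = -3 (p(n, m) = -1*3 = -3)
g(D) = 0
S(M, E) = 4/E + (1 + M)/M
(g(1)*S(-4, 5) + p(-3, 5)) + 334*(-14) = (0*(1 + 1/(-4) + 4/5) - 3) + 334*(-14) = (0*(1 - ¼ + 4*(⅕)) - 3) - 4676 = (0*(1 - ¼ + ⅘) - 3) - 4676 = (0*(31/20) - 3) - 4676 = (0 - 3) - 4676 = -3 - 4676 = -4679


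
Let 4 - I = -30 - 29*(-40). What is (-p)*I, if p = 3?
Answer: 3378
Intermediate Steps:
I = -1126 (I = 4 - (-30 - 29*(-40)) = 4 - (-30 + 1160) = 4 - 1*1130 = 4 - 1130 = -1126)
(-p)*I = -1*3*(-1126) = -3*(-1126) = 3378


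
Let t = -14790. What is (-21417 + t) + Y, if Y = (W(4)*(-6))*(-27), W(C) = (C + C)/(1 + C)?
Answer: -179739/5 ≈ -35948.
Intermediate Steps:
W(C) = 2*C/(1 + C) (W(C) = (2*C)/(1 + C) = 2*C/(1 + C))
Y = 1296/5 (Y = ((2*4/(1 + 4))*(-6))*(-27) = ((2*4/5)*(-6))*(-27) = ((2*4*(1/5))*(-6))*(-27) = ((8/5)*(-6))*(-27) = -48/5*(-27) = 1296/5 ≈ 259.20)
(-21417 + t) + Y = (-21417 - 14790) + 1296/5 = -36207 + 1296/5 = -179739/5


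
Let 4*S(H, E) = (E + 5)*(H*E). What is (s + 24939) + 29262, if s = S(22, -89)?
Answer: 95319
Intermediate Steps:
S(H, E) = E*H*(5 + E)/4 (S(H, E) = ((E + 5)*(H*E))/4 = ((5 + E)*(E*H))/4 = (E*H*(5 + E))/4 = E*H*(5 + E)/4)
s = 41118 (s = (¼)*(-89)*22*(5 - 89) = (¼)*(-89)*22*(-84) = 41118)
(s + 24939) + 29262 = (41118 + 24939) + 29262 = 66057 + 29262 = 95319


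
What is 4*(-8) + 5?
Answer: -27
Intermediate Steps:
4*(-8) + 5 = -32 + 5 = -27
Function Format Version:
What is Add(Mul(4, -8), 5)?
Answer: -27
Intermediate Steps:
Add(Mul(4, -8), 5) = Add(-32, 5) = -27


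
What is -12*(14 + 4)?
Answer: -216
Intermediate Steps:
-12*(14 + 4) = -12*18 = -216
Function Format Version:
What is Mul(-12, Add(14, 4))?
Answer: -216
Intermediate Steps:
Mul(-12, Add(14, 4)) = Mul(-12, 18) = -216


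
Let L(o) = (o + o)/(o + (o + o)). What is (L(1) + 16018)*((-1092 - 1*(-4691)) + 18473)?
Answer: 1060692032/3 ≈ 3.5356e+8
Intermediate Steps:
L(o) = 2/3 (L(o) = (2*o)/(o + 2*o) = (2*o)/((3*o)) = (2*o)*(1/(3*o)) = 2/3)
(L(1) + 16018)*((-1092 - 1*(-4691)) + 18473) = (2/3 + 16018)*((-1092 - 1*(-4691)) + 18473) = 48056*((-1092 + 4691) + 18473)/3 = 48056*(3599 + 18473)/3 = (48056/3)*22072 = 1060692032/3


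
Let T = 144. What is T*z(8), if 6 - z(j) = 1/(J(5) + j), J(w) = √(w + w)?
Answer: 2528/3 + 8*√10/3 ≈ 851.10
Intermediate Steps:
J(w) = √2*√w (J(w) = √(2*w) = √2*√w)
z(j) = 6 - 1/(j + √10) (z(j) = 6 - 1/(√2*√5 + j) = 6 - 1/(√10 + j) = 6 - 1/(j + √10))
T*z(8) = 144*((-1 + 6*8 + 6*√10)/(8 + √10)) = 144*((-1 + 48 + 6*√10)/(8 + √10)) = 144*((47 + 6*√10)/(8 + √10)) = 144*(47 + 6*√10)/(8 + √10)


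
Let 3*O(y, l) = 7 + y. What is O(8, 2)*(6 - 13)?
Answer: -35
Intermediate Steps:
O(y, l) = 7/3 + y/3 (O(y, l) = (7 + y)/3 = 7/3 + y/3)
O(8, 2)*(6 - 13) = (7/3 + (⅓)*8)*(6 - 13) = (7/3 + 8/3)*(-7) = 5*(-7) = -35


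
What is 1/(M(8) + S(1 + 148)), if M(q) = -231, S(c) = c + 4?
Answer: -1/78 ≈ -0.012821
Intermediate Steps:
S(c) = 4 + c
1/(M(8) + S(1 + 148)) = 1/(-231 + (4 + (1 + 148))) = 1/(-231 + (4 + 149)) = 1/(-231 + 153) = 1/(-78) = -1/78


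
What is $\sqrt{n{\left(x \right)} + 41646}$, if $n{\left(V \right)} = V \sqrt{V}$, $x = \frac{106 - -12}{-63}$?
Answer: $\frac{\sqrt{165292974 - 354 i \sqrt{826}}}{63} \approx 204.07 - 0.0062805 i$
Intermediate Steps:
$x = - \frac{118}{63}$ ($x = \left(106 + 12\right) \left(- \frac{1}{63}\right) = 118 \left(- \frac{1}{63}\right) = - \frac{118}{63} \approx -1.873$)
$n{\left(V \right)} = V^{\frac{3}{2}}$
$\sqrt{n{\left(x \right)} + 41646} = \sqrt{\left(- \frac{118}{63}\right)^{\frac{3}{2}} + 41646} = \sqrt{- \frac{118 i \sqrt{826}}{1323} + 41646} = \sqrt{41646 - \frac{118 i \sqrt{826}}{1323}}$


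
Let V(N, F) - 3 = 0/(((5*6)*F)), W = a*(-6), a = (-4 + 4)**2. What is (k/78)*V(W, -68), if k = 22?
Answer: 11/13 ≈ 0.84615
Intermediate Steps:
a = 0 (a = 0**2 = 0)
W = 0 (W = 0*(-6) = 0)
V(N, F) = 3 (V(N, F) = 3 + 0/(((5*6)*F)) = 3 + 0/((30*F)) = 3 + 0*(1/(30*F)) = 3 + 0 = 3)
(k/78)*V(W, -68) = (22/78)*3 = (22*(1/78))*3 = (11/39)*3 = 11/13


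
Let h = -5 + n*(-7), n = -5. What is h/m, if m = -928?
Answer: -15/464 ≈ -0.032328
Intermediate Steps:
h = 30 (h = -5 - 5*(-7) = -5 + 35 = 30)
h/m = 30/(-928) = 30*(-1/928) = -15/464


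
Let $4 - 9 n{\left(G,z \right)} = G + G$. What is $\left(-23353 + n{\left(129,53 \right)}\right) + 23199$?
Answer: $- \frac{1640}{9} \approx -182.22$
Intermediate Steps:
$n{\left(G,z \right)} = \frac{4}{9} - \frac{2 G}{9}$ ($n{\left(G,z \right)} = \frac{4}{9} - \frac{G + G}{9} = \frac{4}{9} - \frac{2 G}{9}$)
$\left(-23353 + n{\left(129,53 \right)}\right) + 23199 = \left(-23353 + \left(\frac{4}{9} - \frac{86}{3}\right)\right) + 23199 = \left(-23353 - \frac{254}{9}\right) + 23199 = - \frac{210431}{9} + 23199 = - \frac{1640}{9}$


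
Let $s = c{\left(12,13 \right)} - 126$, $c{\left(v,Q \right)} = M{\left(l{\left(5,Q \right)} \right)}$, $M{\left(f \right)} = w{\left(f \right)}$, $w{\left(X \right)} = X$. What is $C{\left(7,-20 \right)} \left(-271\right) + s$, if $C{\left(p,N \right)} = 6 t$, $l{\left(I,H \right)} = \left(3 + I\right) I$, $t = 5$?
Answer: $-8216$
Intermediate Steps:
$l{\left(I,H \right)} = I \left(3 + I\right)$
$M{\left(f \right)} = f$
$c{\left(v,Q \right)} = 40$ ($c{\left(v,Q \right)} = 5 \left(3 + 5\right) = 5 \cdot 8 = 40$)
$C{\left(p,N \right)} = 30$ ($C{\left(p,N \right)} = 6 \cdot 5 = 30$)
$s = -86$ ($s = 40 - 126 = -86$)
$C{\left(7,-20 \right)} \left(-271\right) + s = 30 \left(-271\right) - 86 = -8130 - 86 = -8216$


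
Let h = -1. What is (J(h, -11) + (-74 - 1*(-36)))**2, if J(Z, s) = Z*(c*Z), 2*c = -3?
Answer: 6241/4 ≈ 1560.3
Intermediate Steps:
c = -3/2 (c = (1/2)*(-3) = -3/2 ≈ -1.5000)
J(Z, s) = -3*Z**2/2 (J(Z, s) = Z*(-3*Z/2) = -3*Z**2/2)
(J(h, -11) + (-74 - 1*(-36)))**2 = (-3/2*(-1)**2 + (-74 - 1*(-36)))**2 = (-3/2*1 + (-74 + 36))**2 = (-3/2 - 38)**2 = (-79/2)**2 = 6241/4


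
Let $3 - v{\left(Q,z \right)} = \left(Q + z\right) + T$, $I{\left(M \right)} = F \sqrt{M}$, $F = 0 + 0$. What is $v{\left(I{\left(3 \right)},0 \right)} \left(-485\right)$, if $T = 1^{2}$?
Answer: $-970$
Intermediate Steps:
$F = 0$
$T = 1$
$I{\left(M \right)} = 0$ ($I{\left(M \right)} = 0 \sqrt{M} = 0$)
$v{\left(Q,z \right)} = 2 - Q - z$ ($v{\left(Q,z \right)} = 3 - \left(\left(Q + z\right) + 1\right) = 3 - \left(1 + Q + z\right) = 2 - Q - z$)
$v{\left(I{\left(3 \right)},0 \right)} \left(-485\right) = \left(2 - 0 - 0\right) \left(-485\right) = \left(2 + 0 + 0\right) \left(-485\right) = 2 \left(-485\right) = -970$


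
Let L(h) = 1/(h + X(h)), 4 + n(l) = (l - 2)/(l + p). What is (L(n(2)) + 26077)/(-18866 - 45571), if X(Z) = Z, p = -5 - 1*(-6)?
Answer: -208615/515496 ≈ -0.40469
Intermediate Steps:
p = 1 (p = -5 + 6 = 1)
n(l) = -4 + (-2 + l)/(1 + l) (n(l) = -4 + (l - 2)/(l + 1) = -4 + (-2 + l)/(1 + l))
L(h) = 1/(2*h) (L(h) = 1/(h + h) = 1/(2*h))
(L(n(2)) + 26077)/(-18866 - 45571) = (1/(2*((3*(-2 - 1*2)/(1 + 2)))) + 26077)/(-18866 - 45571) = (1/(2*((3*(-2 - 2)/3))) + 26077)/(-64437) = (1/(2*((3*(1/3)*(-4)))) + 26077)*(-1/64437) = ((1/2)/(-4) + 26077)*(-1/64437) = ((1/2)*(-1/4) + 26077)*(-1/64437) = (-1/8 + 26077)*(-1/64437) = (208615/8)*(-1/64437) = -208615/515496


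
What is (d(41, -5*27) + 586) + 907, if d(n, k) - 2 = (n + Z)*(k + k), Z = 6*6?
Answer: -19295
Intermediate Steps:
Z = 36
d(n, k) = 2 + 2*k*(36 + n) (d(n, k) = 2 + (n + 36)*(k + k) = 2 + (36 + n)*(2*k) = 2 + 2*k*(36 + n))
(d(41, -5*27) + 586) + 907 = ((2 + 72*(-5*27) + 2*(-5*27)*41) + 586) + 907 = ((2 + 72*(-135) + 2*(-135)*41) + 586) + 907 = ((2 - 9720 - 11070) + 586) + 907 = (-20788 + 586) + 907 = -20202 + 907 = -19295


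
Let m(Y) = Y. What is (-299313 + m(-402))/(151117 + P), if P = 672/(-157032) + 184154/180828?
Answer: -28592975430/14416741453 ≈ -1.9833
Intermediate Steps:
P = 66658691/65730978 (P = 672*(-1/157032) + 184154*(1/180828) = -28/6543 + 92077/90414 = 66658691/65730978 ≈ 1.0141)
(-299313 + m(-402))/(151117 + P) = (-299313 - 402)/(151117 + 66658691/65730978) = -299715/9933134861117/65730978 = -299715*65730978/9933134861117 = -28592975430/14416741453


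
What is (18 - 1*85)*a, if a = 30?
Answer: -2010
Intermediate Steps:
(18 - 1*85)*a = (18 - 1*85)*30 = (18 - 85)*30 = -67*30 = -2010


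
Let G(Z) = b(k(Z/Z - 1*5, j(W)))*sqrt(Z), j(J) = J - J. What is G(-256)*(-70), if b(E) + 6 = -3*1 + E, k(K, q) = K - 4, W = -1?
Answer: 19040*I ≈ 19040.0*I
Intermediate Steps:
j(J) = 0
k(K, q) = -4 + K
b(E) = -9 + E (b(E) = -6 + (-3*1 + E) = -6 + (-3 + E) = -9 + E)
G(Z) = -17*sqrt(Z) (G(Z) = (-9 + (-4 + (Z/Z - 1*5)))*sqrt(Z) = (-9 + (-4 + (1 - 5)))*sqrt(Z) = (-9 + (-4 - 4))*sqrt(Z) = (-9 - 8)*sqrt(Z) = -17*sqrt(Z))
G(-256)*(-70) = -272*I*(-70) = 19040*I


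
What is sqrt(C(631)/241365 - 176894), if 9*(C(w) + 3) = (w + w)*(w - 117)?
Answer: I*sqrt(92747767919873385)/724095 ≈ 420.59*I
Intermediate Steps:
C(w) = -3 + 2*w*(-117 + w)/9 (C(w) = -3 + ((w + w)*(w - 117))/9 = -3 + ((2*w)*(-117 + w))/9 = -3 + (2*w*(-117 + w))/9 = -3 + 2*w*(-117 + w)/9)
sqrt(C(631)/241365 - 176894) = sqrt((-3 - 26*631 + (2/9)*631**2)/241365 - 176894) = sqrt((-3 - 16406 + (2/9)*398161)*(1/241365) - 176894) = sqrt((-3 - 16406 + 796322/9)*(1/241365) - 176894) = sqrt((648641/9)*(1/241365) - 176894) = sqrt(648641/2172285 - 176894) = sqrt(-384263534149/2172285) = I*sqrt(92747767919873385)/724095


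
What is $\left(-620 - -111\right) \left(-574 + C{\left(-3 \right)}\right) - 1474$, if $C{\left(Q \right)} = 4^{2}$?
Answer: $282548$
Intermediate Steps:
$C{\left(Q \right)} = 16$
$\left(-620 - -111\right) \left(-574 + C{\left(-3 \right)}\right) - 1474 = \left(-620 - -111\right) \left(-574 + 16\right) - 1474 = \left(-620 + 111\right) \left(-558\right) - 1474 = \left(-509\right) \left(-558\right) - 1474 = 284022 - 1474 = 282548$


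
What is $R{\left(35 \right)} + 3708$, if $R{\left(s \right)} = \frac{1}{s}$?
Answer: $\frac{129781}{35} \approx 3708.0$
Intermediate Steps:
$R{\left(35 \right)} + 3708 = \frac{1}{35} + 3708 = \frac{129781}{35}$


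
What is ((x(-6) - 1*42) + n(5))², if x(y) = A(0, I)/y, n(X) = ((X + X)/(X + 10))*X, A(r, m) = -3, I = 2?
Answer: 52441/36 ≈ 1456.7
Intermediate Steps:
n(X) = 2*X²/(10 + X) (n(X) = ((2*X)/(10 + X))*X = (2*X/(10 + X))*X = 2*X²/(10 + X))
x(y) = -3/y
((x(-6) - 1*42) + n(5))² = ((-3/(-6) - 1*42) + 2*5²/(10 + 5))² = ((-3*(-⅙) - 42) + 2*25/15)² = ((½ - 42) + 2*25*(1/15))² = (-83/2 + 10/3)² = (-229/6)² = 52441/36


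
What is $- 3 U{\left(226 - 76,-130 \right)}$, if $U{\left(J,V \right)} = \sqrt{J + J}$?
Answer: $- 30 \sqrt{3} \approx -51.962$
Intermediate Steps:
$U{\left(J,V \right)} = \sqrt{2} \sqrt{J}$ ($U{\left(J,V \right)} = \sqrt{2 J} = \sqrt{2} \sqrt{J}$)
$- 3 U{\left(226 - 76,-130 \right)} = - 3 \sqrt{2} \sqrt{226 - 76} = - 3 \sqrt{2} \sqrt{150} = - 3 \sqrt{2} \cdot 5 \sqrt{6} = - 3 \cdot 10 \sqrt{3} = - 30 \sqrt{3}$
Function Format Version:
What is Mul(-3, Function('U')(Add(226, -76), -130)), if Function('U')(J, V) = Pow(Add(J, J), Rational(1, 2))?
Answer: Mul(-30, Pow(3, Rational(1, 2))) ≈ -51.962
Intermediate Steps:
Function('U')(J, V) = Mul(Pow(2, Rational(1, 2)), Pow(J, Rational(1, 2))) (Function('U')(J, V) = Pow(Mul(2, J), Rational(1, 2)) = Mul(Pow(2, Rational(1, 2)), Pow(J, Rational(1, 2))))
Mul(-3, Function('U')(Add(226, -76), -130)) = Mul(-3, Mul(Pow(2, Rational(1, 2)), Pow(Add(226, -76), Rational(1, 2)))) = Mul(-3, Mul(Pow(2, Rational(1, 2)), Pow(150, Rational(1, 2)))) = Mul(-3, Mul(Pow(2, Rational(1, 2)), Mul(5, Pow(6, Rational(1, 2))))) = Mul(-3, Mul(10, Pow(3, Rational(1, 2)))) = Mul(-30, Pow(3, Rational(1, 2)))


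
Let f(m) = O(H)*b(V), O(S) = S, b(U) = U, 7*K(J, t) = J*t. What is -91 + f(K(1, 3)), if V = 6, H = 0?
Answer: -91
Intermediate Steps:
K(J, t) = J*t/7 (K(J, t) = (J*t)/7 = J*t/7)
f(m) = 0 (f(m) = 0*6 = 0)
-91 + f(K(1, 3)) = -91 + 0 = -91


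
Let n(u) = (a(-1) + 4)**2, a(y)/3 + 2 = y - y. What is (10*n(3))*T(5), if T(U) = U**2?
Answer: 1000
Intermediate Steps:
a(y) = -6 (a(y) = -6 + 3*(y - y) = -6 + 3*0 = -6 + 0 = -6)
n(u) = 4 (n(u) = (-6 + 4)**2 = (-2)**2 = 4)
(10*n(3))*T(5) = (10*4)*5**2 = 40*25 = 1000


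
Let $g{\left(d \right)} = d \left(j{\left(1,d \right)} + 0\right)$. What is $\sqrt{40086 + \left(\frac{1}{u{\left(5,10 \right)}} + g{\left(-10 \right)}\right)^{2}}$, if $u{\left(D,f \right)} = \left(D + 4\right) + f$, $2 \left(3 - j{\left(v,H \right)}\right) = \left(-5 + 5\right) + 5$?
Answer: $\frac{\sqrt{14479882}}{19} \approx 200.28$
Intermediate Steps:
$j{\left(v,H \right)} = \frac{1}{2}$ ($j{\left(v,H \right)} = 3 - \frac{\left(-5 + 5\right) + 5}{2} = 3 - \frac{0 + 5}{2} = 3 - \frac{5}{2} = \frac{1}{2}$)
$u{\left(D,f \right)} = 4 + D + f$ ($u{\left(D,f \right)} = \left(4 + D\right) + f = 4 + D + f$)
$g{\left(d \right)} = \frac{d}{2}$ ($g{\left(d \right)} = d \left(\frac{1}{2} + 0\right) = d \frac{1}{2} = \frac{d}{2}$)
$\sqrt{40086 + \left(\frac{1}{u{\left(5,10 \right)}} + g{\left(-10 \right)}\right)^{2}} = \sqrt{40086 + \left(\frac{1}{4 + 5 + 10} + \frac{1}{2} \left(-10\right)\right)^{2}} = \sqrt{40086 + \left(\frac{1}{19} - 5\right)^{2}} = \sqrt{40086 + \left(- \frac{94}{19}\right)^{2}} = \sqrt{40086 + \frac{8836}{361}} = \sqrt{\frac{14479882}{361}} = \frac{\sqrt{14479882}}{19}$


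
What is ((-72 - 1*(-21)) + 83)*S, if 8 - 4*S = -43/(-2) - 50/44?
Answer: -1088/11 ≈ -98.909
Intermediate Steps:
S = -34/11 (S = 2 - (-43/(-2) - 50/44)/4 = 2 - (-43*(-½) - 50*1/44)/4 = 2 - (43/2 - 25/22)/4 = 2 - ¼*224/11 = 2 - 56/11 = -34/11 ≈ -3.0909)
((-72 - 1*(-21)) + 83)*S = ((-72 - 1*(-21)) + 83)*(-34/11) = ((-72 + 21) + 83)*(-34/11) = (-51 + 83)*(-34/11) = 32*(-34/11) = -1088/11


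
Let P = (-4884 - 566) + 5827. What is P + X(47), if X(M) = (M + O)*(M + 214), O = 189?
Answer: 61973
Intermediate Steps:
X(M) = (189 + M)*(214 + M) (X(M) = (M + 189)*(M + 214) = (189 + M)*(214 + M))
P = 377 (P = -5450 + 5827 = 377)
P + X(47) = 377 + (40446 + 47² + 403*47) = 377 + (40446 + 2209 + 18941) = 377 + 61596 = 61973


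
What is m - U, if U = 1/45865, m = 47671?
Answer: 2186430414/45865 ≈ 47671.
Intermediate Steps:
U = 1/45865 ≈ 2.1803e-5
m - U = 47671 - 1*1/45865 = 47671 - 1/45865 = 2186430414/45865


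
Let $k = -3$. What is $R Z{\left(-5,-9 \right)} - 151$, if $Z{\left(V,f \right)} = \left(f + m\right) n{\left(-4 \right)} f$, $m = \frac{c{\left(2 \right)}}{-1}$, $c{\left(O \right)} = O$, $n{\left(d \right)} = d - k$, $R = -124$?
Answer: $12125$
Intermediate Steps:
$n{\left(d \right)} = 3 + d$ ($n{\left(d \right)} = d - -3 = d + 3 = 3 + d$)
$m = -2$ ($m = \frac{2}{-1} = 2 \left(-1\right) = -2$)
$Z{\left(V,f \right)} = - f \left(-2 + f\right)$ ($Z{\left(V,f \right)} = \left(f - 2\right) \left(3 - 4\right) f = \left(-2 + f\right) \left(- f\right) = - f \left(-2 + f\right)$)
$R Z{\left(-5,-9 \right)} - 151 = - 124 \left(- 9 \left(2 - -9\right)\right) - 151 = - 124 \left(- 9 \left(2 + 9\right)\right) - 151 = - 124 \left(\left(-9\right) 11\right) - 151 = \left(-124\right) \left(-99\right) - 151 = 12276 - 151 = 12125$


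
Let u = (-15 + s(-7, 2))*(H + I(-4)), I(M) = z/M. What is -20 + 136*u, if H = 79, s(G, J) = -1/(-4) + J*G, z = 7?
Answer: -604135/2 ≈ -3.0207e+5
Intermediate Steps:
s(G, J) = 1/4 + G*J (s(G, J) = -1*(-1/4) + G*J = 1/4 + G*J)
I(M) = 7/M
u = -35535/16 (u = (-15 + (1/4 - 7*2))*(79 + 7/(-4)) = (-15 + (1/4 - 14))*(79 + 7*(-1/4)) = (-15 - 55/4)*(79 - 7/4) = -115/4*309/4 = -35535/16 ≈ -2220.9)
-20 + 136*u = -20 + 136*(-35535/16) = -20 - 604095/2 = -604135/2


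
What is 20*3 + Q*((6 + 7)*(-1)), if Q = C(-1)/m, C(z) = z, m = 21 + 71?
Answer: 5533/92 ≈ 60.141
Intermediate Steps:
m = 92
Q = -1/92 ≈ -0.010870
20*3 + Q*((6 + 7)*(-1)) = 20*3 - (6 + 7)*(-1)/92 = 60 - 13*(-1)/92 = 60 - 1/92*(-13) = 60 + 13/92 = 5533/92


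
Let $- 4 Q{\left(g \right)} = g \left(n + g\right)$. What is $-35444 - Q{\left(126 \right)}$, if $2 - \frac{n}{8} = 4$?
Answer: $-31979$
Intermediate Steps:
$n = -16$ ($n = 16 - 32 = -16$)
$Q{\left(g \right)} = - \frac{g \left(-16 + g\right)}{4}$
$-35444 - Q{\left(126 \right)} = -35444 - \frac{1}{4} \cdot 126 \left(16 - 126\right) = -35444 - \frac{1}{4} \cdot 126 \left(-110\right) = -35444 - -3465 = -35444 + 3465 = -31979$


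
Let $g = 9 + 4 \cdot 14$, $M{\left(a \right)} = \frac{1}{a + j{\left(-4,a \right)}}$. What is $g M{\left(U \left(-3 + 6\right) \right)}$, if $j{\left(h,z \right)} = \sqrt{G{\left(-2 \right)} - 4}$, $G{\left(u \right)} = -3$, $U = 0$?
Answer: $- \frac{65 i \sqrt{7}}{7} \approx - 24.568 i$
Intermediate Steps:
$j{\left(h,z \right)} = i \sqrt{7}$ ($j{\left(h,z \right)} = \sqrt{-3 - 4} = \sqrt{-7} = i \sqrt{7}$)
$M{\left(a \right)} = \frac{1}{a + i \sqrt{7}}$
$g = 65$ ($g = 9 + 56 = 65$)
$g M{\left(U \left(-3 + 6\right) \right)} = \frac{65}{0 \left(-3 + 6\right) + i \sqrt{7}} = \frac{65}{0 \cdot 3 + i \sqrt{7}} = \frac{65}{0 + i \sqrt{7}} = \frac{65}{i \sqrt{7}} = 65 \left(- \frac{i \sqrt{7}}{7}\right) = - \frac{65 i \sqrt{7}}{7}$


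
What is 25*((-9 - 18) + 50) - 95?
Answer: 480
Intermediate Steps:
25*((-9 - 18) + 50) - 95 = 25*(-27 + 50) - 95 = 25*23 - 95 = 575 - 95 = 480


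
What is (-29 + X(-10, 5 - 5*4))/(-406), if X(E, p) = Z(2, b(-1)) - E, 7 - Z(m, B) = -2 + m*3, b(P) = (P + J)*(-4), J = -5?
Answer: 8/203 ≈ 0.039409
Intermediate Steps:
b(P) = 20 - 4*P (b(P) = (P - 5)*(-4) = (-5 + P)*(-4) = 20 - 4*P)
Z(m, B) = 9 - 3*m (Z(m, B) = 7 - (-2 + m*3) = 7 - (-2 + 3*m) = 7 + (2 - 3*m) = 9 - 3*m)
X(E, p) = 3 - E (X(E, p) = (9 - 3*2) - E = (9 - 6) - E = 3 - E)
(-29 + X(-10, 5 - 5*4))/(-406) = (-29 + (3 - 1*(-10)))/(-406) = -(-29 + (3 + 10))/406 = -(-29 + 13)/406 = -1/406*(-16) = 8/203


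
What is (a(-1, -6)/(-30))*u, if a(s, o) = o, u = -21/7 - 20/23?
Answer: -89/115 ≈ -0.77391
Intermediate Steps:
u = -89/23 (u = -21*1/7 - 20*1/23 = -3 - 20/23 = -89/23 ≈ -3.8696)
(a(-1, -6)/(-30))*u = -6/(-30)*(-89/23) = -6*(-1/30)*(-89/23) = (1/5)*(-89/23) = -89/115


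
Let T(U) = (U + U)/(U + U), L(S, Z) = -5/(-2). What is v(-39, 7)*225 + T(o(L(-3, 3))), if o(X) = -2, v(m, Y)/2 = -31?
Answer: -13949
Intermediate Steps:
v(m, Y) = -62 (v(m, Y) = 2*(-31) = -62)
L(S, Z) = 5/2 (L(S, Z) = -5*(-½) = 5/2)
T(U) = 1 (T(U) = (2*U)/((2*U)) = (2*U)*(1/(2*U)) = 1)
v(-39, 7)*225 + T(o(L(-3, 3))) = -62*225 + 1 = -13950 + 1 = -13949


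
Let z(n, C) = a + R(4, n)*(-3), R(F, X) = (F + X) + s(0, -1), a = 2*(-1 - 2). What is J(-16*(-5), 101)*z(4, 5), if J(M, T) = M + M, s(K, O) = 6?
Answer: -7680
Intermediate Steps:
a = -6 (a = 2*(-3) = -6)
R(F, X) = 6 + F + X (R(F, X) = (F + X) + 6 = 6 + F + X)
z(n, C) = -36 - 3*n (z(n, C) = -6 + (6 + 4 + n)*(-3) = -6 + (10 + n)*(-3) = -6 + (-30 - 3*n) = -36 - 3*n)
J(M, T) = 2*M
J(-16*(-5), 101)*z(4, 5) = (2*(-16*(-5)))*(-36 - 3*4) = (2*80)*(-36 - 12) = 160*(-48) = -7680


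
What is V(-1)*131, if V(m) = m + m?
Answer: -262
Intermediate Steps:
V(m) = 2*m
V(-1)*131 = (2*(-1))*131 = -2*131 = -262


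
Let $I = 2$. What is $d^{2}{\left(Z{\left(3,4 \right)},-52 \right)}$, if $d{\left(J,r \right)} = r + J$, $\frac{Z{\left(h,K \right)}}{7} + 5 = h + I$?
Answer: $2704$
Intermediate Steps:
$Z{\left(h,K \right)} = -21 + 7 h$ ($Z{\left(h,K \right)} = -35 + 7 \left(h + 2\right) = -35 + 7 \left(2 + h\right) = -35 + \left(14 + 7 h\right) = -21 + 7 h$)
$d{\left(J,r \right)} = J + r$
$d^{2}{\left(Z{\left(3,4 \right)},-52 \right)} = \left(\left(-21 + 7 \cdot 3\right) - 52\right)^{2} = \left(\left(-21 + 21\right) - 52\right)^{2} = \left(0 - 52\right)^{2} = \left(-52\right)^{2} = 2704$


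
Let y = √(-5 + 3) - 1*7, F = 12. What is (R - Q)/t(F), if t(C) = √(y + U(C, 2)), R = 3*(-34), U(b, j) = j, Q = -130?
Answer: 28/√(-5 + I*√2) ≈ 1.6876 - 12.167*I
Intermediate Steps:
R = -102
y = -7 + I*√2 (y = √(-2) - 7 = I*√2 - 7 = -7 + I*√2 ≈ -7.0 + 1.4142*I)
t(C) = √(-5 + I*√2) (t(C) = √((-7 + I*√2) + 2) = √(-5 + I*√2))
(R - Q)/t(F) = (-102 - 1*(-130))/(√(-5 + I*√2)) = (-102 + 130)/√(-5 + I*√2) = 28/√(-5 + I*√2)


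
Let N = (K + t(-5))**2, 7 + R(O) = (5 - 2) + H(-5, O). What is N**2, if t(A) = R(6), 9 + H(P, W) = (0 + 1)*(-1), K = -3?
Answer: 83521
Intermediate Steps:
H(P, W) = -10 (H(P, W) = -9 + (0 + 1)*(-1) = -9 + 1*(-1) = -9 - 1 = -10)
R(O) = -14 (R(O) = -7 + ((5 - 2) - 10) = -7 + (3 - 10) = -7 - 7 = -14)
t(A) = -14
N = 289 (N = (-3 - 14)**2 = (-17)**2 = 289)
N**2 = 289**2 = 83521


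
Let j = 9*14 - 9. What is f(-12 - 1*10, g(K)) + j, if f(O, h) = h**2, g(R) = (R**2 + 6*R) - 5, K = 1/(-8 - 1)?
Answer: 977401/6561 ≈ 148.97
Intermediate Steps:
K = -1/9 (K = 1/(-9) = -1/9 ≈ -0.11111)
g(R) = -5 + R**2 + 6*R
j = 117 (j = 126 - 9 = 117)
f(-12 - 1*10, g(K)) + j = (-5 + (-1/9)**2 + 6*(-1/9))**2 + 117 = (-5 + 1/81 - 2/3)**2 + 117 = (-458/81)**2 + 117 = 209764/6561 + 117 = 977401/6561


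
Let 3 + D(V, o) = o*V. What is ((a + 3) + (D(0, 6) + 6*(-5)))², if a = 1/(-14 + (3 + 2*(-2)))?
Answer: 203401/225 ≈ 904.00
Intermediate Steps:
D(V, o) = -3 + V*o (D(V, o) = -3 + o*V = -3 + V*o)
a = -1/15 (a = 1/(-14 + (3 - 4)) = 1/(-14 - 1) = 1/(-15) = -1/15 ≈ -0.066667)
((a + 3) + (D(0, 6) + 6*(-5)))² = ((-1/15 + 3) + ((-3 + 0*6) + 6*(-5)))² = (44/15 + ((-3 + 0) - 30))² = (44/15 + (-3 - 30))² = (44/15 - 33)² = (-451/15)² = 203401/225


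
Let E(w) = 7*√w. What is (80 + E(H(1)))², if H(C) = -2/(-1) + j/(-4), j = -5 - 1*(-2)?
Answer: 26139/4 + 560*√11 ≈ 8392.1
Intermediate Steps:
j = -3 (j = -5 + 2 = -3)
H(C) = 11/4 (H(C) = -2/(-1) - 3/(-4) = -2*(-1) - 3*(-¼) = 2 + ¾ = 11/4)
(80 + E(H(1)))² = (80 + 7*√(11/4))² = (80 + 7*(√11/2))² = (80 + 7*√11/2)²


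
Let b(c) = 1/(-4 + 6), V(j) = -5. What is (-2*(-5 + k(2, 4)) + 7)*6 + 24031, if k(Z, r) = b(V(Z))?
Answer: 24127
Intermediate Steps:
b(c) = ½ (b(c) = 1/2 = ½)
k(Z, r) = ½
(-2*(-5 + k(2, 4)) + 7)*6 + 24031 = (-2*(-5 + ½) + 7)*6 + 24031 = (-2*(-9/2) + 7)*6 + 24031 = (9 + 7)*6 + 24031 = 16*6 + 24031 = 96 + 24031 = 24127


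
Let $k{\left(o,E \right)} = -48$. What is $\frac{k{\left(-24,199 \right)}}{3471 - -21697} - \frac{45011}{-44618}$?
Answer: $\frac{70668449}{70184114} \approx 1.0069$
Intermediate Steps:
$\frac{k{\left(-24,199 \right)}}{3471 - -21697} - \frac{45011}{-44618} = - \frac{48}{3471 - -21697} - \frac{45011}{-44618} = - \frac{48}{3471 + 21697} - - \frac{45011}{44618} = - \frac{48}{25168} + \frac{45011}{44618} = \left(-48\right) \frac{1}{25168} + \frac{45011}{44618} = - \frac{3}{1573} + \frac{45011}{44618} = \frac{70668449}{70184114}$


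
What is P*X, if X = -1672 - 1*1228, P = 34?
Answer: -98600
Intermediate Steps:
X = -2900 (X = -1672 - 1228 = -2900)
P*X = 34*(-2900) = -98600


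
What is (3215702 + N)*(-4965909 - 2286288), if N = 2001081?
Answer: -37833138022251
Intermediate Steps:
(3215702 + N)*(-4965909 - 2286288) = (3215702 + 2001081)*(-4965909 - 2286288) = 5216783*(-7252197) = -37833138022251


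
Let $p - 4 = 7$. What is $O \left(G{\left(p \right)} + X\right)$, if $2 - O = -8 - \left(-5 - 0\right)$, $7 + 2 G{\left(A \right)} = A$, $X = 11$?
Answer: $65$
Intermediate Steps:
$p = 11$ ($p = 4 + 7 = 11$)
$G{\left(A \right)} = - \frac{7}{2} + \frac{A}{2}$
$O = 5$ ($O = 2 - \left(-8 - \left(-5 - 0\right)\right) = 2 - \left(-8 - \left(-5 + 0\right)\right) = 2 - \left(-8 - -5\right) = 2 - \left(-8 + 5\right) = 2 - -3 = 2 + 3 = 5$)
$O \left(G{\left(p \right)} + X\right) = 5 \left(\left(- \frac{7}{2} + \frac{1}{2} \cdot 11\right) + 11\right) = 5 \left(\left(- \frac{7}{2} + \frac{11}{2}\right) + 11\right) = 5 \left(2 + 11\right) = 5 \cdot 13 = 65$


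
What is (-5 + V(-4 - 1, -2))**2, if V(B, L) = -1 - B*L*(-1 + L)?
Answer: 576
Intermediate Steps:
V(B, L) = -1 - B*L*(-1 + L)
(-5 + V(-4 - 1, -2))**2 = (-5 + (-1 + (-4 - 1)*(-2) - 1*(-4 - 1)*(-2)**2))**2 = (-5 + (-1 - 5*(-2) - 1*(-5)*4))**2 = (-5 + (-1 + 10 + 20))**2 = (-5 + 29)**2 = 24**2 = 576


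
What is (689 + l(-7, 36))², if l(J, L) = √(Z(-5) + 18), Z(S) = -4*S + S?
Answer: (689 + √33)² ≈ 4.8267e+5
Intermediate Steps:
Z(S) = -3*S
l(J, L) = √33 (l(J, L) = √(-3*(-5) + 18) = √(15 + 18) = √33)
(689 + l(-7, 36))² = (689 + √33)²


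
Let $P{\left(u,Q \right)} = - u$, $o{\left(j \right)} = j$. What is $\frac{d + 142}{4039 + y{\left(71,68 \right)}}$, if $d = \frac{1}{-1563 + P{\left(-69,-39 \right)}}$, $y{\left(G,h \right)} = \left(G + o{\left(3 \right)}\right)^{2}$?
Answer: $\frac{212147}{14215410} \approx 0.014924$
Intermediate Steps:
$y{\left(G,h \right)} = \left(3 + G\right)^{2}$ ($y{\left(G,h \right)} = \left(G + 3\right)^{2} = \left(3 + G\right)^{2}$)
$d = - \frac{1}{1494}$ ($d = \frac{1}{-1563 - -69} = \frac{1}{-1563 + 69} = \frac{1}{-1494} = - \frac{1}{1494} \approx -0.00066934$)
$\frac{d + 142}{4039 + y{\left(71,68 \right)}} = \frac{- \frac{1}{1494} + 142}{4039 + \left(3 + 71\right)^{2}} = \frac{212147}{1494 \left(4039 + 74^{2}\right)} = \frac{212147}{1494 \left(4039 + 5476\right)} = \frac{212147}{1494 \cdot 9515} = \frac{212147}{1494} \cdot \frac{1}{9515} = \frac{212147}{14215410}$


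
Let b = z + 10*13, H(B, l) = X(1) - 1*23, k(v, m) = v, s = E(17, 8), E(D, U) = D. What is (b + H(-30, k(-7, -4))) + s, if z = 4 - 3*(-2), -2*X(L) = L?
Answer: 267/2 ≈ 133.50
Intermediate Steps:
X(L) = -L/2
s = 17
H(B, l) = -47/2 (H(B, l) = -½*1 - 1*23 = -½ - 23 = -47/2)
z = 10 (z = 4 + 6 = 10)
b = 140 (b = 10 + 10*13 = 10 + 130 = 140)
(b + H(-30, k(-7, -4))) + s = (140 - 47/2) + 17 = 233/2 + 17 = 267/2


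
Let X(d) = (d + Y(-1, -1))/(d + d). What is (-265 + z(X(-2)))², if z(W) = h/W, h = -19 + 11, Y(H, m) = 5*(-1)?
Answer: 3560769/49 ≈ 72669.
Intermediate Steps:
Y(H, m) = -5
h = -8
X(d) = (-5 + d)/(2*d) (X(d) = (d - 5)/(d + d) = (-5 + d)/((2*d)) = (-5 + d)*(1/(2*d)) = (-5 + d)/(2*d))
z(W) = -8/W
(-265 + z(X(-2)))² = (-265 - 8*(-4/(-5 - 2)))² = (-265 - 8/((½)*(-½)*(-7)))² = (-265 - 8/7/4)² = (-265 - 8*4/7)² = (-265 - 32/7)² = (-1887/7)² = 3560769/49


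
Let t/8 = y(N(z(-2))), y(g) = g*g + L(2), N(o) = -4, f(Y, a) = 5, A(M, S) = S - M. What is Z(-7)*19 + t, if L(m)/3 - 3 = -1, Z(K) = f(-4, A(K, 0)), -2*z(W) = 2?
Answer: 271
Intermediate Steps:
z(W) = -1 (z(W) = -½*2 = -1)
Z(K) = 5
L(m) = 6 (L(m) = 9 + 3*(-1) = 9 - 3 = 6)
y(g) = 6 + g² (y(g) = g*g + 6 = g² + 6 = 6 + g²)
t = 176 (t = 8*(6 + (-4)²) = 8*(6 + 16) = 8*22 = 176)
Z(-7)*19 + t = 5*19 + 176 = 95 + 176 = 271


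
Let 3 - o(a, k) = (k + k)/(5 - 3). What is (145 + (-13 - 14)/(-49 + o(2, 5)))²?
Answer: 6120676/289 ≈ 21179.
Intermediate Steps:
o(a, k) = 3 - k (o(a, k) = 3 - (k + k)/(5 - 3) = 3 - 2*k/2 = 3 - k)
(145 + (-13 - 14)/(-49 + o(2, 5)))² = (145 + (-13 - 14)/(-49 + (3 - 1*5)))² = (145 - 27/(-49 + (3 - 5)))² = (145 - 27/(-49 - 2))² = (145 - 27/(-51))² = (145 - 27*(-1/51))² = (145 + 9/17)² = (2474/17)² = 6120676/289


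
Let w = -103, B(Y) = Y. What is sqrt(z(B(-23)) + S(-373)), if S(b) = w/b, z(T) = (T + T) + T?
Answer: I*sqrt(9561482)/373 ≈ 8.29*I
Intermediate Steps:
z(T) = 3*T (z(T) = 2*T + T = 3*T)
S(b) = -103/b
sqrt(z(B(-23)) + S(-373)) = sqrt(3*(-23) - 103/(-373)) = sqrt(-69 - 103*(-1/373)) = sqrt(-69 + 103/373) = sqrt(-25634/373) = I*sqrt(9561482)/373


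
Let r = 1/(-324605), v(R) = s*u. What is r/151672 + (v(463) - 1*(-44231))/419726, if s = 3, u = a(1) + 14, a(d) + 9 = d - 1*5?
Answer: 1088897088388657/10332287819530280 ≈ 0.10539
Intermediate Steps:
a(d) = -14 + d (a(d) = -9 + (d - 1*5) = -9 + (d - 5) = -9 + (-5 + d) = -14 + d)
u = 1 (u = (-14 + 1) + 14 = -13 + 14 = 1)
v(R) = 3 (v(R) = 3*1 = 3)
r = -1/324605 ≈ -3.0807e-6
r/151672 + (v(463) - 1*(-44231))/419726 = -1/324605/151672 + (3 - 1*(-44231))/419726 = -1/324605*1/151672 + (3 + 44231)*(1/419726) = -1/49233489560 + 44234*(1/419726) = -1/49233489560 + 22117/209863 = 1088897088388657/10332287819530280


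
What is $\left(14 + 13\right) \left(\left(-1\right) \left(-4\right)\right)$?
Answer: $108$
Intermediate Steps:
$\left(14 + 13\right) \left(\left(-1\right) \left(-4\right)\right) = 27 \cdot 4 = 108$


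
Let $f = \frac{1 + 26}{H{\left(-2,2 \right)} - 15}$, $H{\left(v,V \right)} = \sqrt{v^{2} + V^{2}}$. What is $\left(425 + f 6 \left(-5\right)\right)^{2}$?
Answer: $\frac{10899389425}{47089} + \frac{338175000 \sqrt{2}}{47089} \approx 2.4162 \cdot 10^{5}$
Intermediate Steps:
$H{\left(v,V \right)} = \sqrt{V^{2} + v^{2}}$
$f = \frac{27}{-15 + 2 \sqrt{2}}$ ($f = \frac{1 + 26}{\sqrt{2^{2} + \left(-2\right)^{2}} - 15} = \frac{27}{\sqrt{4 + 4} - 15} = \frac{27}{\sqrt{8} - 15} = \frac{27}{2 \sqrt{2} - 15} = \frac{27}{-15 + 2 \sqrt{2}} \approx -2.2183$)
$\left(425 + f 6 \left(-5\right)\right)^{2} = \left(425 + \left(- \frac{405}{217} - \frac{54 \sqrt{2}}{217}\right) 6 \left(-5\right)\right)^{2} = \left(425 + \left(- \frac{405}{217} - \frac{54 \sqrt{2}}{217}\right) \left(-30\right)\right)^{2} = \left(425 + \left(\frac{12150}{217} + \frac{1620 \sqrt{2}}{217}\right)\right)^{2} = \left(\frac{104375}{217} + \frac{1620 \sqrt{2}}{217}\right)^{2}$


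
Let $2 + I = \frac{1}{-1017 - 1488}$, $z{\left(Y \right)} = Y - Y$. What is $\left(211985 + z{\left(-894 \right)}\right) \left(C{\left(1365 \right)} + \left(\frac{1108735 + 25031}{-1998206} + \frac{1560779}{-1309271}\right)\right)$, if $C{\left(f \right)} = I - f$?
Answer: $- \frac{190155958580351886124946}{655356388540413} \approx -2.9016 \cdot 10^{8}$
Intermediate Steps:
$z{\left(Y \right)} = 0$
$I = - \frac{5011}{2505}$ ($I = -2 + \frac{1}{-1017 - 1488} = -2 + \frac{1}{-2505} = -2 - \frac{1}{2505} = - \frac{5011}{2505} \approx -2.0004$)
$C{\left(f \right)} = - \frac{5011}{2505} - f$
$\left(211985 + z{\left(-894 \right)}\right) \left(C{\left(1365 \right)} + \left(\frac{1108735 + 25031}{-1998206} + \frac{1560779}{-1309271}\right)\right) = \left(211985 + 0\right) \left(\left(- \frac{5011}{2505} - 1365\right) + \left(\frac{1108735 + 25031}{-1998206} + \frac{1560779}{-1309271}\right)\right) = 211985 \left(\left(- \frac{5011}{2505} - 1365\right) + \left(1133766 \left(- \frac{1}{1998206}\right) + 1560779 \left(- \frac{1}{1309271}\right)\right)\right) = 211985 \left(- \frac{3424336}{2505} - \frac{2301582453530}{1308096583913}\right) = 211985 \left(- \frac{4485127687816399418}{3276781942702065}\right) = - \frac{190155958580351886124946}{655356388540413}$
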